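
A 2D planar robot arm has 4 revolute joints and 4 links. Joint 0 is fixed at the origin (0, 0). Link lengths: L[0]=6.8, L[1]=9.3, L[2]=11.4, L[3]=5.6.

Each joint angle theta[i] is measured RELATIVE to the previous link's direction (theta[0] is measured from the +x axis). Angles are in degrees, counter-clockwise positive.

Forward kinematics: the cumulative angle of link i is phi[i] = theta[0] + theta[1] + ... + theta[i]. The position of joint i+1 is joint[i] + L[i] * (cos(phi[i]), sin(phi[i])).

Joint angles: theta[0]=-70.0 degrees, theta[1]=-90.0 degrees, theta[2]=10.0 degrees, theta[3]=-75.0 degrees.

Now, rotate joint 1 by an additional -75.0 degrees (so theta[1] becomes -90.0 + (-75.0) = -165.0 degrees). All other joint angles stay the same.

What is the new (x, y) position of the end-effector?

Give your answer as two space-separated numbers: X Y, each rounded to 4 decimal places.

Answer: -8.2695 14.1390

Derivation:
joint[0] = (0.0000, 0.0000)  (base)
link 0: phi[0] = -70 = -70 deg
  cos(-70 deg) = 0.3420, sin(-70 deg) = -0.9397
  joint[1] = (0.0000, 0.0000) + 6.8 * (0.3420, -0.9397) = (0.0000 + 2.3257, 0.0000 + -6.3899) = (2.3257, -6.3899)
link 1: phi[1] = -70 + -165 = -235 deg
  cos(-235 deg) = -0.5736, sin(-235 deg) = 0.8192
  joint[2] = (2.3257, -6.3899) + 9.3 * (-0.5736, 0.8192) = (2.3257 + -5.3343, -6.3899 + 7.6181) = (-3.0085, 1.2282)
link 2: phi[2] = -70 + -165 + 10 = -225 deg
  cos(-225 deg) = -0.7071, sin(-225 deg) = 0.7071
  joint[3] = (-3.0085, 1.2282) + 11.4 * (-0.7071, 0.7071) = (-3.0085 + -8.0610, 1.2282 + 8.0610) = (-11.0695, 9.2892)
link 3: phi[3] = -70 + -165 + 10 + -75 = -300 deg
  cos(-300 deg) = 0.5000, sin(-300 deg) = 0.8660
  joint[4] = (-11.0695, 9.2892) + 5.6 * (0.5000, 0.8660) = (-11.0695 + 2.8000, 9.2892 + 4.8497) = (-8.2695, 14.1390)
End effector: (-8.2695, 14.1390)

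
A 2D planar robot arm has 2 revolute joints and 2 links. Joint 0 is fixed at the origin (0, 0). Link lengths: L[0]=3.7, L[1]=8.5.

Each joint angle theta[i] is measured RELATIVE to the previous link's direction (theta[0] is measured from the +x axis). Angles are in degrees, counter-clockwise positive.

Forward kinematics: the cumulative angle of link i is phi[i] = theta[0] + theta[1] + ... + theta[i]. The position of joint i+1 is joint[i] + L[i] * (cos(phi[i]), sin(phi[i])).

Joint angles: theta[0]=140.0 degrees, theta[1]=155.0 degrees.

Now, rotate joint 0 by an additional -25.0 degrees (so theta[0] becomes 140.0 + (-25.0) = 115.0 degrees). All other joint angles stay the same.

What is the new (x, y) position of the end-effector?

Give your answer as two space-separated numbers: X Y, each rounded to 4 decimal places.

Answer: -1.5637 -5.1467

Derivation:
joint[0] = (0.0000, 0.0000)  (base)
link 0: phi[0] = 115 = 115 deg
  cos(115 deg) = -0.4226, sin(115 deg) = 0.9063
  joint[1] = (0.0000, 0.0000) + 3.7 * (-0.4226, 0.9063) = (0.0000 + -1.5637, 0.0000 + 3.3533) = (-1.5637, 3.3533)
link 1: phi[1] = 115 + 155 = 270 deg
  cos(270 deg) = -0.0000, sin(270 deg) = -1.0000
  joint[2] = (-1.5637, 3.3533) + 8.5 * (-0.0000, -1.0000) = (-1.5637 + -0.0000, 3.3533 + -8.5000) = (-1.5637, -5.1467)
End effector: (-1.5637, -5.1467)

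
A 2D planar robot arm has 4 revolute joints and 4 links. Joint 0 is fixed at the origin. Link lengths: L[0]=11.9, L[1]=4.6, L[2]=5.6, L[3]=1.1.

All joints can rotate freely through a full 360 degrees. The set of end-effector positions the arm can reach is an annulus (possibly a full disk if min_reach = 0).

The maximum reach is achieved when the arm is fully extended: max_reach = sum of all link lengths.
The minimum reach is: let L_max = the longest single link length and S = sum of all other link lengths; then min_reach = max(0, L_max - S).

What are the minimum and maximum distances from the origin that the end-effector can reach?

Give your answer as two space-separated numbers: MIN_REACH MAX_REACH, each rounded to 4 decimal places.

Answer: 0.6000 23.2000

Derivation:
Link lengths: [11.9, 4.6, 5.6, 1.1]
max_reach = 11.9 + 4.6 + 5.6 + 1.1 = 23.2
L_max = max([11.9, 4.6, 5.6, 1.1]) = 11.9
S (sum of others) = 23.2 - 11.9 = 11.3
min_reach = max(0, 11.9 - 11.3) = max(0, 0.6) = 0.6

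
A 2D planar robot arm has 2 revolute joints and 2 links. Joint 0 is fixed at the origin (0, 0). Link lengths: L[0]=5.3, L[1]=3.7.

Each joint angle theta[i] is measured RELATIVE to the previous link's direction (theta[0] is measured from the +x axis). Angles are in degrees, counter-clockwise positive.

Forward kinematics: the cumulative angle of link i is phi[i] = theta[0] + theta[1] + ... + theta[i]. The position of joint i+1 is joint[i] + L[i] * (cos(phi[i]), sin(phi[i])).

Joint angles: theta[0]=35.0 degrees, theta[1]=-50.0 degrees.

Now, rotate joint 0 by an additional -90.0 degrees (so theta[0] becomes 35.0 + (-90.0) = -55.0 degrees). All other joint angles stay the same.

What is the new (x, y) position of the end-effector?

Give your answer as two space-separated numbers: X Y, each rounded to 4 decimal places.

Answer: 2.0823 -7.9154

Derivation:
joint[0] = (0.0000, 0.0000)  (base)
link 0: phi[0] = -55 = -55 deg
  cos(-55 deg) = 0.5736, sin(-55 deg) = -0.8192
  joint[1] = (0.0000, 0.0000) + 5.3 * (0.5736, -0.8192) = (0.0000 + 3.0400, 0.0000 + -4.3415) = (3.0400, -4.3415)
link 1: phi[1] = -55 + -50 = -105 deg
  cos(-105 deg) = -0.2588, sin(-105 deg) = -0.9659
  joint[2] = (3.0400, -4.3415) + 3.7 * (-0.2588, -0.9659) = (3.0400 + -0.9576, -4.3415 + -3.5739) = (2.0823, -7.9154)
End effector: (2.0823, -7.9154)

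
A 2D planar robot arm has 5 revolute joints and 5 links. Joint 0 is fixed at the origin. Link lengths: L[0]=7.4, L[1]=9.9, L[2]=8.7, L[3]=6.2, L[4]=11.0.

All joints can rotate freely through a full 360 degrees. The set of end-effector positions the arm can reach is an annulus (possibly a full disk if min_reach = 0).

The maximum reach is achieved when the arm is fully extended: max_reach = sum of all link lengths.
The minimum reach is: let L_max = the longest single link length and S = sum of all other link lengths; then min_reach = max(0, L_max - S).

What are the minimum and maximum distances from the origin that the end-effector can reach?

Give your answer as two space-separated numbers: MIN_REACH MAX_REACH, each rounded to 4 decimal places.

Link lengths: [7.4, 9.9, 8.7, 6.2, 11.0]
max_reach = 7.4 + 9.9 + 8.7 + 6.2 + 11 = 43.2
L_max = max([7.4, 9.9, 8.7, 6.2, 11.0]) = 11
S (sum of others) = 43.2 - 11 = 32.2
min_reach = max(0, 11 - 32.2) = max(0, -21.2) = 0

Answer: 0.0000 43.2000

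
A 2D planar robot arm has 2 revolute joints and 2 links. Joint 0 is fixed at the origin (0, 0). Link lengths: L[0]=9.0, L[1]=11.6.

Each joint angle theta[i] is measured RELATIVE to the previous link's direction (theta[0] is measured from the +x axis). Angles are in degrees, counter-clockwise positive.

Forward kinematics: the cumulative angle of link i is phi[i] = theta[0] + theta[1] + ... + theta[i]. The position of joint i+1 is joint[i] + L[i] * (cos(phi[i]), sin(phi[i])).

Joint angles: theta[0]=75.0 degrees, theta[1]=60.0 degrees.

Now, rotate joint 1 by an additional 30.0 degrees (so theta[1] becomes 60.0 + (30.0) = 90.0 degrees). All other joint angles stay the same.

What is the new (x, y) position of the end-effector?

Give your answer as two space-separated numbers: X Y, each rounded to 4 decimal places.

joint[0] = (0.0000, 0.0000)  (base)
link 0: phi[0] = 75 = 75 deg
  cos(75 deg) = 0.2588, sin(75 deg) = 0.9659
  joint[1] = (0.0000, 0.0000) + 9 * (0.2588, 0.9659) = (0.0000 + 2.3294, 0.0000 + 8.6933) = (2.3294, 8.6933)
link 1: phi[1] = 75 + 90 = 165 deg
  cos(165 deg) = -0.9659, sin(165 deg) = 0.2588
  joint[2] = (2.3294, 8.6933) + 11.6 * (-0.9659, 0.2588) = (2.3294 + -11.2047, 8.6933 + 3.0023) = (-8.8754, 11.6956)
End effector: (-8.8754, 11.6956)

Answer: -8.8754 11.6956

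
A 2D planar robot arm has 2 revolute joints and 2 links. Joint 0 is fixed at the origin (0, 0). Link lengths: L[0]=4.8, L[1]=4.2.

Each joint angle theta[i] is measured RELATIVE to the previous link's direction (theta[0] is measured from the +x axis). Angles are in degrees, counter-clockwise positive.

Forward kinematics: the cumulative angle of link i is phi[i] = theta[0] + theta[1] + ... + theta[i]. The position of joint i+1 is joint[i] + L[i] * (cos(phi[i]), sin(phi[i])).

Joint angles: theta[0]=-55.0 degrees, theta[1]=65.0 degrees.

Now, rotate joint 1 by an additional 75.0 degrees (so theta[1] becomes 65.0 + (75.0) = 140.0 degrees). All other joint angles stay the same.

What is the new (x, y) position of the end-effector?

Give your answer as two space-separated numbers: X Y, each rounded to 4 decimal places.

joint[0] = (0.0000, 0.0000)  (base)
link 0: phi[0] = -55 = -55 deg
  cos(-55 deg) = 0.5736, sin(-55 deg) = -0.8192
  joint[1] = (0.0000, 0.0000) + 4.8 * (0.5736, -0.8192) = (0.0000 + 2.7532, 0.0000 + -3.9319) = (2.7532, -3.9319)
link 1: phi[1] = -55 + 140 = 85 deg
  cos(85 deg) = 0.0872, sin(85 deg) = 0.9962
  joint[2] = (2.7532, -3.9319) + 4.2 * (0.0872, 0.9962) = (2.7532 + 0.3661, -3.9319 + 4.1840) = (3.1192, 0.2521)
End effector: (3.1192, 0.2521)

Answer: 3.1192 0.2521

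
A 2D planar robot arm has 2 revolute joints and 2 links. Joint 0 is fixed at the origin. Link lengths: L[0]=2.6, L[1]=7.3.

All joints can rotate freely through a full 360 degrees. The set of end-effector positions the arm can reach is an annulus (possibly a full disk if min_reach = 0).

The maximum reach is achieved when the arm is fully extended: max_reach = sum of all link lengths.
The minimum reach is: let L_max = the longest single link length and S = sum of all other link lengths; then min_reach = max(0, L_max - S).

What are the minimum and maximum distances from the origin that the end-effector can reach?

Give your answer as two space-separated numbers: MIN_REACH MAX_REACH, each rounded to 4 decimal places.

Link lengths: [2.6, 7.3]
max_reach = 2.6 + 7.3 = 9.9
L_max = max([2.6, 7.3]) = 7.3
S (sum of others) = 9.9 - 7.3 = 2.6
min_reach = max(0, 7.3 - 2.6) = max(0, 4.7) = 4.7

Answer: 4.7000 9.9000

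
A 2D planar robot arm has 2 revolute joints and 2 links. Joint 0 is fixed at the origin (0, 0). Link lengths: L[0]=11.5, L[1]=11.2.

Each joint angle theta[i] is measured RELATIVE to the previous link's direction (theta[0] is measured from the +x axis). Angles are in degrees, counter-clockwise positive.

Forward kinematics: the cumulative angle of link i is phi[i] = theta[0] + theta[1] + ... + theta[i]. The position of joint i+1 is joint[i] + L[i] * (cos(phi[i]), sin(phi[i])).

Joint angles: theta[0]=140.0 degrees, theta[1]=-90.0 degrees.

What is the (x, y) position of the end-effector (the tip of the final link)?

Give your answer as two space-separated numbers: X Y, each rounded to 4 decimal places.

joint[0] = (0.0000, 0.0000)  (base)
link 0: phi[0] = 140 = 140 deg
  cos(140 deg) = -0.7660, sin(140 deg) = 0.6428
  joint[1] = (0.0000, 0.0000) + 11.5 * (-0.7660, 0.6428) = (0.0000 + -8.8095, 0.0000 + 7.3921) = (-8.8095, 7.3921)
link 1: phi[1] = 140 + -90 = 50 deg
  cos(50 deg) = 0.6428, sin(50 deg) = 0.7660
  joint[2] = (-8.8095, 7.3921) + 11.2 * (0.6428, 0.7660) = (-8.8095 + 7.1992, 7.3921 + 8.5797) = (-1.6103, 15.9718)
End effector: (-1.6103, 15.9718)

Answer: -1.6103 15.9718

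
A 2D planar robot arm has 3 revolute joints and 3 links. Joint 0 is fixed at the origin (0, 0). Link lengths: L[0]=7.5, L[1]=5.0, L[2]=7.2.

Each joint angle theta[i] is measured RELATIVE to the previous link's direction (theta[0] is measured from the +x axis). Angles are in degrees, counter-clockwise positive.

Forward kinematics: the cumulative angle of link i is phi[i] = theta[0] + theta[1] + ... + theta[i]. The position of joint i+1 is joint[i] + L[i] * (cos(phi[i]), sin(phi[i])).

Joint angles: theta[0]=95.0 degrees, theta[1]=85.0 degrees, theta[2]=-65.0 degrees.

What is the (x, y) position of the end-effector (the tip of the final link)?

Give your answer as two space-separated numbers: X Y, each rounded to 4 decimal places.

joint[0] = (0.0000, 0.0000)  (base)
link 0: phi[0] = 95 = 95 deg
  cos(95 deg) = -0.0872, sin(95 deg) = 0.9962
  joint[1] = (0.0000, 0.0000) + 7.5 * (-0.0872, 0.9962) = (0.0000 + -0.6537, 0.0000 + 7.4715) = (-0.6537, 7.4715)
link 1: phi[1] = 95 + 85 = 180 deg
  cos(180 deg) = -1.0000, sin(180 deg) = 0.0000
  joint[2] = (-0.6537, 7.4715) + 5 * (-1.0000, 0.0000) = (-0.6537 + -5.0000, 7.4715 + 0.0000) = (-5.6537, 7.4715)
link 2: phi[2] = 95 + 85 + -65 = 115 deg
  cos(115 deg) = -0.4226, sin(115 deg) = 0.9063
  joint[3] = (-5.6537, 7.4715) + 7.2 * (-0.4226, 0.9063) = (-5.6537 + -3.0429, 7.4715 + 6.5254) = (-8.6965, 13.9969)
End effector: (-8.6965, 13.9969)

Answer: -8.6965 13.9969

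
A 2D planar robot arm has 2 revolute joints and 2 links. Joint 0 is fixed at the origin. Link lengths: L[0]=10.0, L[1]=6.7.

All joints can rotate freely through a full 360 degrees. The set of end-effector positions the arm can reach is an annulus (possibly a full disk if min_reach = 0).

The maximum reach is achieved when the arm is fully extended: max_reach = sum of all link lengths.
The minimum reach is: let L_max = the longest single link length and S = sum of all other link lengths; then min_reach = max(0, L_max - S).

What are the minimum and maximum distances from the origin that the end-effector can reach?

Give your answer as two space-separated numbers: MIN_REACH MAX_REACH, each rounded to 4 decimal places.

Link lengths: [10.0, 6.7]
max_reach = 10 + 6.7 = 16.7
L_max = max([10.0, 6.7]) = 10
S (sum of others) = 16.7 - 10 = 6.7
min_reach = max(0, 10 - 6.7) = max(0, 3.3) = 3.3

Answer: 3.3000 16.7000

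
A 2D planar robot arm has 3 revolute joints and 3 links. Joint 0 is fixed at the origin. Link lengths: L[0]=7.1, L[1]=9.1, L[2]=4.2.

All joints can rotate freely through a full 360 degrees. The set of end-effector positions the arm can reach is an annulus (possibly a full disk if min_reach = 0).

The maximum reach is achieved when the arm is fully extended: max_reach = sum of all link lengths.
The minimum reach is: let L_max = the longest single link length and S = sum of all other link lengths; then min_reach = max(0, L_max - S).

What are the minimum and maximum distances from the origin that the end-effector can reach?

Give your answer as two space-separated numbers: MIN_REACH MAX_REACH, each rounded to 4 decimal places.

Answer: 0.0000 20.4000

Derivation:
Link lengths: [7.1, 9.1, 4.2]
max_reach = 7.1 + 9.1 + 4.2 = 20.4
L_max = max([7.1, 9.1, 4.2]) = 9.1
S (sum of others) = 20.4 - 9.1 = 11.3
min_reach = max(0, 9.1 - 11.3) = max(0, -2.2) = 0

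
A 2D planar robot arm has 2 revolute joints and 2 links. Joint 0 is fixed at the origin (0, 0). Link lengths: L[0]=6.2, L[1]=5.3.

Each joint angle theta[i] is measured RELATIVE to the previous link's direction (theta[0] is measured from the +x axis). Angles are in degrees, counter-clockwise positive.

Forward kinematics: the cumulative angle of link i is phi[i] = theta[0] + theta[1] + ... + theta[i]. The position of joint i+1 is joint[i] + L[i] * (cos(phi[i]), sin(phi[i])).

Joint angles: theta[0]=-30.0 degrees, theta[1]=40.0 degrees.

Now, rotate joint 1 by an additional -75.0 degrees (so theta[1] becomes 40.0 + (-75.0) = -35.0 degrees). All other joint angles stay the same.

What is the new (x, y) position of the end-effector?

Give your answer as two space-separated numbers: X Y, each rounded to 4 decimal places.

joint[0] = (0.0000, 0.0000)  (base)
link 0: phi[0] = -30 = -30 deg
  cos(-30 deg) = 0.8660, sin(-30 deg) = -0.5000
  joint[1] = (0.0000, 0.0000) + 6.2 * (0.8660, -0.5000) = (0.0000 + 5.3694, 0.0000 + -3.1000) = (5.3694, -3.1000)
link 1: phi[1] = -30 + -35 = -65 deg
  cos(-65 deg) = 0.4226, sin(-65 deg) = -0.9063
  joint[2] = (5.3694, -3.1000) + 5.3 * (0.4226, -0.9063) = (5.3694 + 2.2399, -3.1000 + -4.8034) = (7.6092, -7.9034)
End effector: (7.6092, -7.9034)

Answer: 7.6092 -7.9034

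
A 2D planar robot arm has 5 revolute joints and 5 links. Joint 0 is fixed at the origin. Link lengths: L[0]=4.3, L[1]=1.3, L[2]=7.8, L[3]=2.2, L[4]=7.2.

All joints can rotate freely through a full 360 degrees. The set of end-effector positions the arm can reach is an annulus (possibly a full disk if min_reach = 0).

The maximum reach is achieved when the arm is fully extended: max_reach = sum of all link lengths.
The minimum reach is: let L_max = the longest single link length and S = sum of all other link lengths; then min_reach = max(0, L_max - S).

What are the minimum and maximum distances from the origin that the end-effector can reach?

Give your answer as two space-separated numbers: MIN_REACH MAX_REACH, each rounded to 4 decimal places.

Answer: 0.0000 22.8000

Derivation:
Link lengths: [4.3, 1.3, 7.8, 2.2, 7.2]
max_reach = 4.3 + 1.3 + 7.8 + 2.2 + 7.2 = 22.8
L_max = max([4.3, 1.3, 7.8, 2.2, 7.2]) = 7.8
S (sum of others) = 22.8 - 7.8 = 15
min_reach = max(0, 7.8 - 15) = max(0, -7.2) = 0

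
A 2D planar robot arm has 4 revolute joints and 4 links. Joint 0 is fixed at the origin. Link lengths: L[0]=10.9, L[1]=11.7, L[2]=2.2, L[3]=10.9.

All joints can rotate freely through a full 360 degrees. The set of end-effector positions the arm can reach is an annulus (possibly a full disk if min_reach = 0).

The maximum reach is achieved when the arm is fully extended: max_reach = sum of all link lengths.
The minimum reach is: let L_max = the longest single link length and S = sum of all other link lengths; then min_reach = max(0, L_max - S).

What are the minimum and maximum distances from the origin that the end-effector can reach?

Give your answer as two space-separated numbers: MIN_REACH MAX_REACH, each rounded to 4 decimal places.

Answer: 0.0000 35.7000

Derivation:
Link lengths: [10.9, 11.7, 2.2, 10.9]
max_reach = 10.9 + 11.7 + 2.2 + 10.9 = 35.7
L_max = max([10.9, 11.7, 2.2, 10.9]) = 11.7
S (sum of others) = 35.7 - 11.7 = 24
min_reach = max(0, 11.7 - 24) = max(0, -12.3) = 0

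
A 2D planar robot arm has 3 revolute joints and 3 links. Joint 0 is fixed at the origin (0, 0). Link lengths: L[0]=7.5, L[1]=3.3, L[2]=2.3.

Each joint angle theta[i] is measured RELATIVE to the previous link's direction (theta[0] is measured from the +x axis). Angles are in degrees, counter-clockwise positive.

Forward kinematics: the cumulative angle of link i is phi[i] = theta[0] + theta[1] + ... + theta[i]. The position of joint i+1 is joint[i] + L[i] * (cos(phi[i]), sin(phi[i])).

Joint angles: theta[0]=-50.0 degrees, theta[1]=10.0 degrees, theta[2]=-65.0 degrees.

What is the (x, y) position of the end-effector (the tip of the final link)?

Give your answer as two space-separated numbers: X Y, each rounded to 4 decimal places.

joint[0] = (0.0000, 0.0000)  (base)
link 0: phi[0] = -50 = -50 deg
  cos(-50 deg) = 0.6428, sin(-50 deg) = -0.7660
  joint[1] = (0.0000, 0.0000) + 7.5 * (0.6428, -0.7660) = (0.0000 + 4.8209, 0.0000 + -5.7453) = (4.8209, -5.7453)
link 1: phi[1] = -50 + 10 = -40 deg
  cos(-40 deg) = 0.7660, sin(-40 deg) = -0.6428
  joint[2] = (4.8209, -5.7453) + 3.3 * (0.7660, -0.6428) = (4.8209 + 2.5279, -5.7453 + -2.1212) = (7.3489, -7.8665)
link 2: phi[2] = -50 + 10 + -65 = -105 deg
  cos(-105 deg) = -0.2588, sin(-105 deg) = -0.9659
  joint[3] = (7.3489, -7.8665) + 2.3 * (-0.2588, -0.9659) = (7.3489 + -0.5953, -7.8665 + -2.2216) = (6.7536, -10.0882)
End effector: (6.7536, -10.0882)

Answer: 6.7536 -10.0882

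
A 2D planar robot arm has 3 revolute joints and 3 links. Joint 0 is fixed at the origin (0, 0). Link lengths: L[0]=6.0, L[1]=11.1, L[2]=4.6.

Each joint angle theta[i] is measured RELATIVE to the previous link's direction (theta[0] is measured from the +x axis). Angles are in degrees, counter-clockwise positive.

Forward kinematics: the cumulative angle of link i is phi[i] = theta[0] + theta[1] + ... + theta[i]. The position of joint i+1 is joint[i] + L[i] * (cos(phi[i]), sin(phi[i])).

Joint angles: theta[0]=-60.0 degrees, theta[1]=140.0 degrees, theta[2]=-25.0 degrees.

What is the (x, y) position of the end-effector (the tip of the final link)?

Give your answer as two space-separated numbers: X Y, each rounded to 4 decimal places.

joint[0] = (0.0000, 0.0000)  (base)
link 0: phi[0] = -60 = -60 deg
  cos(-60 deg) = 0.5000, sin(-60 deg) = -0.8660
  joint[1] = (0.0000, 0.0000) + 6 * (0.5000, -0.8660) = (0.0000 + 3.0000, 0.0000 + -5.1962) = (3.0000, -5.1962)
link 1: phi[1] = -60 + 140 = 80 deg
  cos(80 deg) = 0.1736, sin(80 deg) = 0.9848
  joint[2] = (3.0000, -5.1962) + 11.1 * (0.1736, 0.9848) = (3.0000 + 1.9275, -5.1962 + 10.9314) = (4.9275, 5.7352)
link 2: phi[2] = -60 + 140 + -25 = 55 deg
  cos(55 deg) = 0.5736, sin(55 deg) = 0.8192
  joint[3] = (4.9275, 5.7352) + 4.6 * (0.5736, 0.8192) = (4.9275 + 2.6385, 5.7352 + 3.7681) = (7.5659, 9.5033)
End effector: (7.5659, 9.5033)

Answer: 7.5659 9.5033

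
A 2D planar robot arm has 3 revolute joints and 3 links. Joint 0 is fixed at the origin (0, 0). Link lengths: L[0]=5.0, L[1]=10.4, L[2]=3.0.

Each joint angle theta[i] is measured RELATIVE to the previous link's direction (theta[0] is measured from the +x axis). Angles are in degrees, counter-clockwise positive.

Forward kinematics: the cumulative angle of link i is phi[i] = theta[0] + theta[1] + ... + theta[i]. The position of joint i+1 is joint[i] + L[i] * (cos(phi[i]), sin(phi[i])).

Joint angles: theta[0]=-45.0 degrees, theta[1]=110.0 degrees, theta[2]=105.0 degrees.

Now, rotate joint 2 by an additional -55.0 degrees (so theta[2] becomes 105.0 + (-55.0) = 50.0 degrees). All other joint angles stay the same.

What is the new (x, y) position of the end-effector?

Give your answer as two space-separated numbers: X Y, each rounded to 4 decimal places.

joint[0] = (0.0000, 0.0000)  (base)
link 0: phi[0] = -45 = -45 deg
  cos(-45 deg) = 0.7071, sin(-45 deg) = -0.7071
  joint[1] = (0.0000, 0.0000) + 5 * (0.7071, -0.7071) = (0.0000 + 3.5355, 0.0000 + -3.5355) = (3.5355, -3.5355)
link 1: phi[1] = -45 + 110 = 65 deg
  cos(65 deg) = 0.4226, sin(65 deg) = 0.9063
  joint[2] = (3.5355, -3.5355) + 10.4 * (0.4226, 0.9063) = (3.5355 + 4.3952, -3.5355 + 9.4256) = (7.9308, 5.8901)
link 2: phi[2] = -45 + 110 + 50 = 115 deg
  cos(115 deg) = -0.4226, sin(115 deg) = 0.9063
  joint[3] = (7.9308, 5.8901) + 3 * (-0.4226, 0.9063) = (7.9308 + -1.2679, 5.8901 + 2.7189) = (6.6629, 8.6090)
End effector: (6.6629, 8.6090)

Answer: 6.6629 8.6090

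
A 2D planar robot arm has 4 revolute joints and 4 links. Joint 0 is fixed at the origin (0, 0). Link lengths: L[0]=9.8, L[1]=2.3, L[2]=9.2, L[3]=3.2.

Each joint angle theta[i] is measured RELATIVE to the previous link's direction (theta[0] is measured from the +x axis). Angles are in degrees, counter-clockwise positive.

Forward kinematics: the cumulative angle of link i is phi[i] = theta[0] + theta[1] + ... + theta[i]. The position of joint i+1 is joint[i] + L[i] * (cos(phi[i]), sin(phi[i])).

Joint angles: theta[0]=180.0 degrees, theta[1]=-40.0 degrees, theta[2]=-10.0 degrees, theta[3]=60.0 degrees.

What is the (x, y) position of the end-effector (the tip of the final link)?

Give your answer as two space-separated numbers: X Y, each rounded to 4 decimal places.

Answer: -20.6269 7.9703

Derivation:
joint[0] = (0.0000, 0.0000)  (base)
link 0: phi[0] = 180 = 180 deg
  cos(180 deg) = -1.0000, sin(180 deg) = 0.0000
  joint[1] = (0.0000, 0.0000) + 9.8 * (-1.0000, 0.0000) = (0.0000 + -9.8000, 0.0000 + 0.0000) = (-9.8000, 0.0000)
link 1: phi[1] = 180 + -40 = 140 deg
  cos(140 deg) = -0.7660, sin(140 deg) = 0.6428
  joint[2] = (-9.8000, 0.0000) + 2.3 * (-0.7660, 0.6428) = (-9.8000 + -1.7619, 0.0000 + 1.4784) = (-11.5619, 1.4784)
link 2: phi[2] = 180 + -40 + -10 = 130 deg
  cos(130 deg) = -0.6428, sin(130 deg) = 0.7660
  joint[3] = (-11.5619, 1.4784) + 9.2 * (-0.6428, 0.7660) = (-11.5619 + -5.9136, 1.4784 + 7.0476) = (-17.4755, 8.5260)
link 3: phi[3] = 180 + -40 + -10 + 60 = 190 deg
  cos(190 deg) = -0.9848, sin(190 deg) = -0.1736
  joint[4] = (-17.4755, 8.5260) + 3.2 * (-0.9848, -0.1736) = (-17.4755 + -3.1514, 8.5260 + -0.5557) = (-20.6269, 7.9703)
End effector: (-20.6269, 7.9703)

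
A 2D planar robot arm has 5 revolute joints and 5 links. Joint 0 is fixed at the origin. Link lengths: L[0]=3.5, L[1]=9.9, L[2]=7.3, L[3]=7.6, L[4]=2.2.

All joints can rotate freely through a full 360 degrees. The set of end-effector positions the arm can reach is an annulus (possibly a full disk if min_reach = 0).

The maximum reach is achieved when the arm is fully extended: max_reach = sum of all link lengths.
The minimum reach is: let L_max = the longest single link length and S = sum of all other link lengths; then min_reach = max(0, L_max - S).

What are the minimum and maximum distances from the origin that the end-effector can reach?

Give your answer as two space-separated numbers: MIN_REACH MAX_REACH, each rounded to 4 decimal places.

Answer: 0.0000 30.5000

Derivation:
Link lengths: [3.5, 9.9, 7.3, 7.6, 2.2]
max_reach = 3.5 + 9.9 + 7.3 + 7.6 + 2.2 = 30.5
L_max = max([3.5, 9.9, 7.3, 7.6, 2.2]) = 9.9
S (sum of others) = 30.5 - 9.9 = 20.6
min_reach = max(0, 9.9 - 20.6) = max(0, -10.7) = 0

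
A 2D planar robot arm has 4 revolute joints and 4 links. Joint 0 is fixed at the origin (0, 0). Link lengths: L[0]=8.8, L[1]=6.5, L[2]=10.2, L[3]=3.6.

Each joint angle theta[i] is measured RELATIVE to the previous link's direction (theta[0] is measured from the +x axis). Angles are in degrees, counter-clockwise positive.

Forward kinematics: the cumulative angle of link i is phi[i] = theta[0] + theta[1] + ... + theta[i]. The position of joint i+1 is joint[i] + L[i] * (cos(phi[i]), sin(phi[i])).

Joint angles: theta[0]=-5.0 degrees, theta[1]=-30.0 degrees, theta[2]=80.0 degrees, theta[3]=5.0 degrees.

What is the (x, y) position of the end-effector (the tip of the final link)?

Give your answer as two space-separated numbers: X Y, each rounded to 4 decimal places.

Answer: 23.6175 5.4750

Derivation:
joint[0] = (0.0000, 0.0000)  (base)
link 0: phi[0] = -5 = -5 deg
  cos(-5 deg) = 0.9962, sin(-5 deg) = -0.0872
  joint[1] = (0.0000, 0.0000) + 8.8 * (0.9962, -0.0872) = (0.0000 + 8.7665, 0.0000 + -0.7670) = (8.7665, -0.7670)
link 1: phi[1] = -5 + -30 = -35 deg
  cos(-35 deg) = 0.8192, sin(-35 deg) = -0.5736
  joint[2] = (8.7665, -0.7670) + 6.5 * (0.8192, -0.5736) = (8.7665 + 5.3245, -0.7670 + -3.7282) = (14.0910, -4.4952)
link 2: phi[2] = -5 + -30 + 80 = 45 deg
  cos(45 deg) = 0.7071, sin(45 deg) = 0.7071
  joint[3] = (14.0910, -4.4952) + 10.2 * (0.7071, 0.7071) = (14.0910 + 7.2125, -4.4952 + 7.2125) = (21.3035, 2.7173)
link 3: phi[3] = -5 + -30 + 80 + 5 = 50 deg
  cos(50 deg) = 0.6428, sin(50 deg) = 0.7660
  joint[4] = (21.3035, 2.7173) + 3.6 * (0.6428, 0.7660) = (21.3035 + 2.3140, 2.7173 + 2.7578) = (23.6175, 5.4750)
End effector: (23.6175, 5.4750)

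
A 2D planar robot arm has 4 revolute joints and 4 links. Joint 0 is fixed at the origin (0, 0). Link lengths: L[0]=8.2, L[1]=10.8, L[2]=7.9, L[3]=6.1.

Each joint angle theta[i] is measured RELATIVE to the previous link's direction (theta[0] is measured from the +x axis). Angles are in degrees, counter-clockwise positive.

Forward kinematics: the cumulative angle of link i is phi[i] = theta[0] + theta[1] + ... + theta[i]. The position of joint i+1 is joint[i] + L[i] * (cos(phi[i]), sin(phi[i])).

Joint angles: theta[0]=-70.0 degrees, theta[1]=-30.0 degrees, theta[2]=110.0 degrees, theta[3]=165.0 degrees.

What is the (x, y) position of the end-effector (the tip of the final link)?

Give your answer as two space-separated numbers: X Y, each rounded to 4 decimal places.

Answer: 2.6324 -16.4379

Derivation:
joint[0] = (0.0000, 0.0000)  (base)
link 0: phi[0] = -70 = -70 deg
  cos(-70 deg) = 0.3420, sin(-70 deg) = -0.9397
  joint[1] = (0.0000, 0.0000) + 8.2 * (0.3420, -0.9397) = (0.0000 + 2.8046, 0.0000 + -7.7055) = (2.8046, -7.7055)
link 1: phi[1] = -70 + -30 = -100 deg
  cos(-100 deg) = -0.1736, sin(-100 deg) = -0.9848
  joint[2] = (2.8046, -7.7055) + 10.8 * (-0.1736, -0.9848) = (2.8046 + -1.8754, -7.7055 + -10.6359) = (0.9292, -18.3414)
link 2: phi[2] = -70 + -30 + 110 = 10 deg
  cos(10 deg) = 0.9848, sin(10 deg) = 0.1736
  joint[3] = (0.9292, -18.3414) + 7.9 * (0.9848, 0.1736) = (0.9292 + 7.7800, -18.3414 + 1.3718) = (8.7091, -16.9696)
link 3: phi[3] = -70 + -30 + 110 + 165 = 175 deg
  cos(175 deg) = -0.9962, sin(175 deg) = 0.0872
  joint[4] = (8.7091, -16.9696) + 6.1 * (-0.9962, 0.0872) = (8.7091 + -6.0768, -16.9696 + 0.5317) = (2.6324, -16.4379)
End effector: (2.6324, -16.4379)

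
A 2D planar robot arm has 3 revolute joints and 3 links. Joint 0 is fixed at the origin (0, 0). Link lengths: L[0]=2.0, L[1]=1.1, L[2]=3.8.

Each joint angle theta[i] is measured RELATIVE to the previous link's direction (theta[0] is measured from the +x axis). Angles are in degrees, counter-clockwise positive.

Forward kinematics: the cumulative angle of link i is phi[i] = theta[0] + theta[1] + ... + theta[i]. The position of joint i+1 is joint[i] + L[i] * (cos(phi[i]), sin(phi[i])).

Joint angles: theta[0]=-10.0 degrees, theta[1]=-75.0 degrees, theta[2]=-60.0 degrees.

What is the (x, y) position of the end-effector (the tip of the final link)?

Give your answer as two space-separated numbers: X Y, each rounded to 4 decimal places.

Answer: -1.0473 -3.6227

Derivation:
joint[0] = (0.0000, 0.0000)  (base)
link 0: phi[0] = -10 = -10 deg
  cos(-10 deg) = 0.9848, sin(-10 deg) = -0.1736
  joint[1] = (0.0000, 0.0000) + 2 * (0.9848, -0.1736) = (0.0000 + 1.9696, 0.0000 + -0.3473) = (1.9696, -0.3473)
link 1: phi[1] = -10 + -75 = -85 deg
  cos(-85 deg) = 0.0872, sin(-85 deg) = -0.9962
  joint[2] = (1.9696, -0.3473) + 1.1 * (0.0872, -0.9962) = (1.9696 + 0.0959, -0.3473 + -1.0958) = (2.0655, -1.4431)
link 2: phi[2] = -10 + -75 + -60 = -145 deg
  cos(-145 deg) = -0.8192, sin(-145 deg) = -0.5736
  joint[3] = (2.0655, -1.4431) + 3.8 * (-0.8192, -0.5736) = (2.0655 + -3.1128, -1.4431 + -2.1796) = (-1.0473, -3.6227)
End effector: (-1.0473, -3.6227)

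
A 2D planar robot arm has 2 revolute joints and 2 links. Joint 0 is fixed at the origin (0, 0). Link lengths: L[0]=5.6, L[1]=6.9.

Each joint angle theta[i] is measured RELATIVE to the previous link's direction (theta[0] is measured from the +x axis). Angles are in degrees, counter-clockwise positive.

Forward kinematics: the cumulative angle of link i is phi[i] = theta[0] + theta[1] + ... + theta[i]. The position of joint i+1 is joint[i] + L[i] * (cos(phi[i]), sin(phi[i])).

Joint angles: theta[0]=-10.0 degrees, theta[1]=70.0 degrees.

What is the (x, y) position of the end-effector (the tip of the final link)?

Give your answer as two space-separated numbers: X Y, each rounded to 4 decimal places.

Answer: 8.9649 5.0031

Derivation:
joint[0] = (0.0000, 0.0000)  (base)
link 0: phi[0] = -10 = -10 deg
  cos(-10 deg) = 0.9848, sin(-10 deg) = -0.1736
  joint[1] = (0.0000, 0.0000) + 5.6 * (0.9848, -0.1736) = (0.0000 + 5.5149, 0.0000 + -0.9724) = (5.5149, -0.9724)
link 1: phi[1] = -10 + 70 = 60 deg
  cos(60 deg) = 0.5000, sin(60 deg) = 0.8660
  joint[2] = (5.5149, -0.9724) + 6.9 * (0.5000, 0.8660) = (5.5149 + 3.4500, -0.9724 + 5.9756) = (8.9649, 5.0031)
End effector: (8.9649, 5.0031)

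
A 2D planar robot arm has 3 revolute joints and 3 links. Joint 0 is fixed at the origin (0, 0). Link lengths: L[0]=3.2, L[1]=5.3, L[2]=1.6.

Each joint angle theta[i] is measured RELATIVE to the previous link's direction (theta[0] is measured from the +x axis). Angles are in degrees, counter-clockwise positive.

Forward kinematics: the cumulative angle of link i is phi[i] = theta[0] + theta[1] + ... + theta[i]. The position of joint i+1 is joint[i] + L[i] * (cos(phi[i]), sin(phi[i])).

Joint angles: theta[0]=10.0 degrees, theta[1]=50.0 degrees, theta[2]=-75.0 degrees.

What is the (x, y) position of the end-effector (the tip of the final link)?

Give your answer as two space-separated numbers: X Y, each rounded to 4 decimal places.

joint[0] = (0.0000, 0.0000)  (base)
link 0: phi[0] = 10 = 10 deg
  cos(10 deg) = 0.9848, sin(10 deg) = 0.1736
  joint[1] = (0.0000, 0.0000) + 3.2 * (0.9848, 0.1736) = (0.0000 + 3.1514, 0.0000 + 0.5557) = (3.1514, 0.5557)
link 1: phi[1] = 10 + 50 = 60 deg
  cos(60 deg) = 0.5000, sin(60 deg) = 0.8660
  joint[2] = (3.1514, 0.5557) + 5.3 * (0.5000, 0.8660) = (3.1514 + 2.6500, 0.5557 + 4.5899) = (5.8014, 5.1456)
link 2: phi[2] = 10 + 50 + -75 = -15 deg
  cos(-15 deg) = 0.9659, sin(-15 deg) = -0.2588
  joint[3] = (5.8014, 5.1456) + 1.6 * (0.9659, -0.2588) = (5.8014 + 1.5455, 5.1456 + -0.4141) = (7.3469, 4.7315)
End effector: (7.3469, 4.7315)

Answer: 7.3469 4.7315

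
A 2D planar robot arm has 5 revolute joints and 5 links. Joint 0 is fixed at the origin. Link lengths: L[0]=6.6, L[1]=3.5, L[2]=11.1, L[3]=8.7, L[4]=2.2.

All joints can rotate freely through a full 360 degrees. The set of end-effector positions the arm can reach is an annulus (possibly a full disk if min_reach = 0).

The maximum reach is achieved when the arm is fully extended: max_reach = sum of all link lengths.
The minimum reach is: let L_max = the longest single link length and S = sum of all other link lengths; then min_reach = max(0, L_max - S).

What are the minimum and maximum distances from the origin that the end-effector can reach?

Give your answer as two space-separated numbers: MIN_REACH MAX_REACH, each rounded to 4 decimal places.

Answer: 0.0000 32.1000

Derivation:
Link lengths: [6.6, 3.5, 11.1, 8.7, 2.2]
max_reach = 6.6 + 3.5 + 11.1 + 8.7 + 2.2 = 32.1
L_max = max([6.6, 3.5, 11.1, 8.7, 2.2]) = 11.1
S (sum of others) = 32.1 - 11.1 = 21
min_reach = max(0, 11.1 - 21) = max(0, -9.9) = 0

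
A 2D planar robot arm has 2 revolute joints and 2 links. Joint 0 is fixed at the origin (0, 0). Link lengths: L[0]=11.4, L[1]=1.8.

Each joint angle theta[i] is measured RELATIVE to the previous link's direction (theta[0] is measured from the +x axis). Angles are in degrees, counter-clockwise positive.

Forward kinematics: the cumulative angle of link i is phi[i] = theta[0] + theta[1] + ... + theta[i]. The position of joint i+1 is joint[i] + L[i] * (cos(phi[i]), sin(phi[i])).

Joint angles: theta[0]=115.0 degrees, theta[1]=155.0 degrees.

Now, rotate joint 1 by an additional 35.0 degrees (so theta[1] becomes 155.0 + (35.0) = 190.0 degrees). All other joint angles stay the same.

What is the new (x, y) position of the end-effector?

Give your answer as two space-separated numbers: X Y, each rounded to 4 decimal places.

joint[0] = (0.0000, 0.0000)  (base)
link 0: phi[0] = 115 = 115 deg
  cos(115 deg) = -0.4226, sin(115 deg) = 0.9063
  joint[1] = (0.0000, 0.0000) + 11.4 * (-0.4226, 0.9063) = (0.0000 + -4.8178, 0.0000 + 10.3319) = (-4.8178, 10.3319)
link 1: phi[1] = 115 + 190 = 305 deg
  cos(305 deg) = 0.5736, sin(305 deg) = -0.8192
  joint[2] = (-4.8178, 10.3319) + 1.8 * (0.5736, -0.8192) = (-4.8178 + 1.0324, 10.3319 + -1.4745) = (-3.7854, 8.8574)
End effector: (-3.7854, 8.8574)

Answer: -3.7854 8.8574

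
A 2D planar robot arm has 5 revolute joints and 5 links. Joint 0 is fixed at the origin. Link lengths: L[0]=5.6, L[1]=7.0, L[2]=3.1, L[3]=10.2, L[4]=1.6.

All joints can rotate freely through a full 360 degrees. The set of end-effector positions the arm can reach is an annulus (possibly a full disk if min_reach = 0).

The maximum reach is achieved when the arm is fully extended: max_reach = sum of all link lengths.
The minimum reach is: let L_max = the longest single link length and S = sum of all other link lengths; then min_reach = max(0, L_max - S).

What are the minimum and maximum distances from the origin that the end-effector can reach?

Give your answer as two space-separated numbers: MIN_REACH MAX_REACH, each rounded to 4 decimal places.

Answer: 0.0000 27.5000

Derivation:
Link lengths: [5.6, 7.0, 3.1, 10.2, 1.6]
max_reach = 5.6 + 7 + 3.1 + 10.2 + 1.6 = 27.5
L_max = max([5.6, 7.0, 3.1, 10.2, 1.6]) = 10.2
S (sum of others) = 27.5 - 10.2 = 17.3
min_reach = max(0, 10.2 - 17.3) = max(0, -7.1) = 0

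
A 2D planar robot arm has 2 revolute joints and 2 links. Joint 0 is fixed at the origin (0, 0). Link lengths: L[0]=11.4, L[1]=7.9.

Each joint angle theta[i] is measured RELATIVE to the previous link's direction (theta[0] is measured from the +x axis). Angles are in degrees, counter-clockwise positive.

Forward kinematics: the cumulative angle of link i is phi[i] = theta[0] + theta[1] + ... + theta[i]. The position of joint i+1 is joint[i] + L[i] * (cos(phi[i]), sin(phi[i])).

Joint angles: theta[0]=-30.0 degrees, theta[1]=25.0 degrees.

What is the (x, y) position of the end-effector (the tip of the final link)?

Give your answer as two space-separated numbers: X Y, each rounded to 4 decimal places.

Answer: 17.7426 -6.3885

Derivation:
joint[0] = (0.0000, 0.0000)  (base)
link 0: phi[0] = -30 = -30 deg
  cos(-30 deg) = 0.8660, sin(-30 deg) = -0.5000
  joint[1] = (0.0000, 0.0000) + 11.4 * (0.8660, -0.5000) = (0.0000 + 9.8727, 0.0000 + -5.7000) = (9.8727, -5.7000)
link 1: phi[1] = -30 + 25 = -5 deg
  cos(-5 deg) = 0.9962, sin(-5 deg) = -0.0872
  joint[2] = (9.8727, -5.7000) + 7.9 * (0.9962, -0.0872) = (9.8727 + 7.8699, -5.7000 + -0.6885) = (17.7426, -6.3885)
End effector: (17.7426, -6.3885)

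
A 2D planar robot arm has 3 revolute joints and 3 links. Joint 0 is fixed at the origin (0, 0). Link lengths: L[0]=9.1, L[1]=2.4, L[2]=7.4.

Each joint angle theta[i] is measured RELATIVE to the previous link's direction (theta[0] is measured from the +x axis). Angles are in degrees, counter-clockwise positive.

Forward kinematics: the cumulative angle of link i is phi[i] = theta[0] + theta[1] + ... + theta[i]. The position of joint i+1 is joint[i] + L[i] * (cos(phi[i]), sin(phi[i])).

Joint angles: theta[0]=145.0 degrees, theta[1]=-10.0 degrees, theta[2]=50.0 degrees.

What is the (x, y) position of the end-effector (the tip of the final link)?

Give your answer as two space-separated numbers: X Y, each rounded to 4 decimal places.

Answer: -16.5232 6.2716

Derivation:
joint[0] = (0.0000, 0.0000)  (base)
link 0: phi[0] = 145 = 145 deg
  cos(145 deg) = -0.8192, sin(145 deg) = 0.5736
  joint[1] = (0.0000, 0.0000) + 9.1 * (-0.8192, 0.5736) = (0.0000 + -7.4543, 0.0000 + 5.2195) = (-7.4543, 5.2195)
link 1: phi[1] = 145 + -10 = 135 deg
  cos(135 deg) = -0.7071, sin(135 deg) = 0.7071
  joint[2] = (-7.4543, 5.2195) + 2.4 * (-0.7071, 0.7071) = (-7.4543 + -1.6971, 5.2195 + 1.6971) = (-9.1513, 6.9166)
link 2: phi[2] = 145 + -10 + 50 = 185 deg
  cos(185 deg) = -0.9962, sin(185 deg) = -0.0872
  joint[3] = (-9.1513, 6.9166) + 7.4 * (-0.9962, -0.0872) = (-9.1513 + -7.3718, 6.9166 + -0.6450) = (-16.5232, 6.2716)
End effector: (-16.5232, 6.2716)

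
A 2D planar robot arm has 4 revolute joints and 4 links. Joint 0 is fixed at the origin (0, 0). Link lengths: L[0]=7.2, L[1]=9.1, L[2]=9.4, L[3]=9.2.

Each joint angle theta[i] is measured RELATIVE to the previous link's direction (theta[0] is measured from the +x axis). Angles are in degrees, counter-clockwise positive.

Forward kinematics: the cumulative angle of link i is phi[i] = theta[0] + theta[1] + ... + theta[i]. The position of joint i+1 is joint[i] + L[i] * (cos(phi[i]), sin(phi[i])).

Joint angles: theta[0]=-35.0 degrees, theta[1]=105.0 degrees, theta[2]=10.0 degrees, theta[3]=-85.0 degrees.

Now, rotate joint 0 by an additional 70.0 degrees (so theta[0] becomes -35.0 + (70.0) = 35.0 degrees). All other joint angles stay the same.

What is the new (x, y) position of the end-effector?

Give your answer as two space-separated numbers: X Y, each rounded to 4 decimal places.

joint[0] = (0.0000, 0.0000)  (base)
link 0: phi[0] = 35 = 35 deg
  cos(35 deg) = 0.8192, sin(35 deg) = 0.5736
  joint[1] = (0.0000, 0.0000) + 7.2 * (0.8192, 0.5736) = (0.0000 + 5.8979, 0.0000 + 4.1298) = (5.8979, 4.1298)
link 1: phi[1] = 35 + 105 = 140 deg
  cos(140 deg) = -0.7660, sin(140 deg) = 0.6428
  joint[2] = (5.8979, 4.1298) + 9.1 * (-0.7660, 0.6428) = (5.8979 + -6.9710, 4.1298 + 5.8494) = (-1.0731, 9.9791)
link 2: phi[2] = 35 + 105 + 10 = 150 deg
  cos(150 deg) = -0.8660, sin(150 deg) = 0.5000
  joint[3] = (-1.0731, 9.9791) + 9.4 * (-0.8660, 0.5000) = (-1.0731 + -8.1406, 9.9791 + 4.7000) = (-9.2137, 14.6791)
link 3: phi[3] = 35 + 105 + 10 + -85 = 65 deg
  cos(65 deg) = 0.4226, sin(65 deg) = 0.9063
  joint[4] = (-9.2137, 14.6791) + 9.2 * (0.4226, 0.9063) = (-9.2137 + 3.8881, 14.6791 + 8.3380) = (-5.3257, 23.0171)
End effector: (-5.3257, 23.0171)

Answer: -5.3257 23.0171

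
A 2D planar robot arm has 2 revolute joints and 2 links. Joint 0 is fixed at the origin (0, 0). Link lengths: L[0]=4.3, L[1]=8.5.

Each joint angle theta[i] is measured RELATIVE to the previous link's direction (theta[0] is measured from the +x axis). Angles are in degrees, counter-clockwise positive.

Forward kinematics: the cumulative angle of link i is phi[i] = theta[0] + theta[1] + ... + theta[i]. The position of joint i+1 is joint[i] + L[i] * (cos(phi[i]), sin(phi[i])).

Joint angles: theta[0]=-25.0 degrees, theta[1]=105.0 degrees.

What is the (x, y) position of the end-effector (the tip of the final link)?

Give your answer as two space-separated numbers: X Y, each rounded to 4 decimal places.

Answer: 5.3731 6.5536

Derivation:
joint[0] = (0.0000, 0.0000)  (base)
link 0: phi[0] = -25 = -25 deg
  cos(-25 deg) = 0.9063, sin(-25 deg) = -0.4226
  joint[1] = (0.0000, 0.0000) + 4.3 * (0.9063, -0.4226) = (0.0000 + 3.8971, 0.0000 + -1.8173) = (3.8971, -1.8173)
link 1: phi[1] = -25 + 105 = 80 deg
  cos(80 deg) = 0.1736, sin(80 deg) = 0.9848
  joint[2] = (3.8971, -1.8173) + 8.5 * (0.1736, 0.9848) = (3.8971 + 1.4760, -1.8173 + 8.3709) = (5.3731, 6.5536)
End effector: (5.3731, 6.5536)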